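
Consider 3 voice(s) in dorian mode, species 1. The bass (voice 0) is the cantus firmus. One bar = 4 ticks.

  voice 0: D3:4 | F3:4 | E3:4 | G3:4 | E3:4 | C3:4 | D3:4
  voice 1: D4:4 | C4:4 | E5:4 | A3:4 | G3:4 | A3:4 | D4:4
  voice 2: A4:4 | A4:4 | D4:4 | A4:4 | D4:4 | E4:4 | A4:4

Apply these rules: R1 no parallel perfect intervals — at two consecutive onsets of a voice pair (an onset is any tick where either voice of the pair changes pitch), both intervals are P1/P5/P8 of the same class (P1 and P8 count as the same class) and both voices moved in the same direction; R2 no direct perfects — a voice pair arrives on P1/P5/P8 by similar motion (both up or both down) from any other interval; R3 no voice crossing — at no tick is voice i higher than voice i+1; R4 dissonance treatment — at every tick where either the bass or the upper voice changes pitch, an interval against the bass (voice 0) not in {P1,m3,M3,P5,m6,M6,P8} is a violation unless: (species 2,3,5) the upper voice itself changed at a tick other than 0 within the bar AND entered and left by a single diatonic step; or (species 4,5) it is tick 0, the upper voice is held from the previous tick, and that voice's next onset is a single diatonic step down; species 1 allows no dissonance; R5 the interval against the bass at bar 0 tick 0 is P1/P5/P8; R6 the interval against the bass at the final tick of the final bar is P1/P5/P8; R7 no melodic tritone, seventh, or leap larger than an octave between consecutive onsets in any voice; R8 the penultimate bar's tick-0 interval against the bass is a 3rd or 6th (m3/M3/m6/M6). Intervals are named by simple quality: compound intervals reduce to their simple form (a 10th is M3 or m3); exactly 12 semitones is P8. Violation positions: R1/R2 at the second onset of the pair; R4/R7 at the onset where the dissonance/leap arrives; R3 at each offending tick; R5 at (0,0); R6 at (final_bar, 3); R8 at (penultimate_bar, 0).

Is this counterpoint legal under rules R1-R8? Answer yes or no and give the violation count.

bar 0: v0=D3 v1=D4 v2=A4 (P5)
bar 1: v0=F3 v1=C4 v2=A4 (M3)
bar 2: v0=E3 v1=E5 v2=D4 (m7)
bar 3: v0=G3 v1=A3 v2=A4 (M2)
bar 4: v0=E3 v1=G3 v2=D4 (m7)
bar 5: v0=C3 v1=A3 v2=E4 (M3)
bar 6: v0=D3 v1=D4 v2=A4 (P5)
  R3 @ bar2.0: E5 above D4
  R4 @ bar2.0: E3/D4 m7 untreated
  R7 @ bar2.0: C4->E5 leap 16st
  R3 @ bar2.1: E5 above D4
  R3 @ bar2.2: E5 above D4
  R3 @ bar2.3: E5 above D4
  R4 @ bar3.0: G3/A3 M2 untreated
  R4 @ bar3.0: G3/A4 M2 untreated
  R7 @ bar3.0: E5->A3 leap 19st
  R2 @ bar4.0: A3/A4 P8 -> G3/D4 P5 similar
  R4 @ bar4.0: E3/D4 m7 untreated
  R1 @ bar5.0: G3/D4 P5 -> A3/E4 P5 similar
  R1 @ bar6.0: A3/E4 P5 -> D4/A4 P5 similar
  R2 @ bar6.0: C3/A3 M6 -> D3/D4 P8 similar
  R2 @ bar6.0: C3/E4 M3 -> D3/A4 P5 similar

No (15 violations)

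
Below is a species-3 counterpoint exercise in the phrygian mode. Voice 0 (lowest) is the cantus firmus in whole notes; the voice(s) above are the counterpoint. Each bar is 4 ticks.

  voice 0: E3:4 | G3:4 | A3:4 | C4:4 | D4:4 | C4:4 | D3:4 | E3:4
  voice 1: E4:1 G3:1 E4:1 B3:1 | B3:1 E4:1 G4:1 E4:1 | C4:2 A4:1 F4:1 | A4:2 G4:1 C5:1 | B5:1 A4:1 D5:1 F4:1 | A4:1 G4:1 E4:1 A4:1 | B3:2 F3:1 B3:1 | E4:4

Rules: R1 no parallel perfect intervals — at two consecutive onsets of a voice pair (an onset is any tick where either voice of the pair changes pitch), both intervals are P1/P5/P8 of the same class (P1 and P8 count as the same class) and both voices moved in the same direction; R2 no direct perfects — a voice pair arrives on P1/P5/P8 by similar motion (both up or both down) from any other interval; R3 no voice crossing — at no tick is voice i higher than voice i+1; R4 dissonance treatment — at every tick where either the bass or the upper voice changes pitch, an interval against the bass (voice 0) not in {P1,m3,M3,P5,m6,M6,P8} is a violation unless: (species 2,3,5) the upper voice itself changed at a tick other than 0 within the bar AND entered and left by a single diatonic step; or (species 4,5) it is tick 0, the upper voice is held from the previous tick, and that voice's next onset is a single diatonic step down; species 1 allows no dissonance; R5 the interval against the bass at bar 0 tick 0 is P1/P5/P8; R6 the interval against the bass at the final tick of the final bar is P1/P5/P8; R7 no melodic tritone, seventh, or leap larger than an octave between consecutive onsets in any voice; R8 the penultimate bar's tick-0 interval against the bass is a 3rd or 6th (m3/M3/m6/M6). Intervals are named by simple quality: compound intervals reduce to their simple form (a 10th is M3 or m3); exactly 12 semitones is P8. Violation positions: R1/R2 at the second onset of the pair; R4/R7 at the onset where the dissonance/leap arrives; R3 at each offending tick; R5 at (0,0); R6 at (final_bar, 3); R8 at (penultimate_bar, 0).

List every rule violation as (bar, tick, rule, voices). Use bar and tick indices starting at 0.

(4, 0, R7, (1,))
(4, 1, R7, (1,))
(6, 0, R7, (0,))
(6, 0, R7, (1,))
(6, 2, R7, (1,))
(6, 3, R7, (1,))
(7, 0, R2, (0, 1))

bar 0: v0=E3 v1=E4 downbeat P8
bar 1: v0=G3 v1=B3 downbeat M3
bar 2: v0=A3 v1=C4 downbeat m3
bar 3: v0=C4 v1=A4 downbeat M6
bar 4: v0=D4 v1=B5 downbeat M6
bar 5: v0=C4 v1=A4 downbeat M6
bar 6: v0=D3 v1=B3 downbeat M6
bar 7: v0=E3 v1=E4 downbeat P8
  -> R7 @ bar 4 tick 0 v(1,): C5->B5 leap 11st
  -> R7 @ bar 4 tick 1 v(1,): B5->A4 leap 14st
  -> R7 @ bar 6 tick 0 v(0,): C4->D3 leap 10st
  -> R7 @ bar 6 tick 0 v(1,): A4->B3 leap 10st
  -> R7 @ bar 6 tick 2 v(1,): B3->F3 leap 6st
  -> R7 @ bar 6 tick 3 v(1,): F3->B3 leap 6st
  -> R2 @ bar 7 tick 0 v(0, 1): D3/B3 M6 -> E3/E4 P8 similar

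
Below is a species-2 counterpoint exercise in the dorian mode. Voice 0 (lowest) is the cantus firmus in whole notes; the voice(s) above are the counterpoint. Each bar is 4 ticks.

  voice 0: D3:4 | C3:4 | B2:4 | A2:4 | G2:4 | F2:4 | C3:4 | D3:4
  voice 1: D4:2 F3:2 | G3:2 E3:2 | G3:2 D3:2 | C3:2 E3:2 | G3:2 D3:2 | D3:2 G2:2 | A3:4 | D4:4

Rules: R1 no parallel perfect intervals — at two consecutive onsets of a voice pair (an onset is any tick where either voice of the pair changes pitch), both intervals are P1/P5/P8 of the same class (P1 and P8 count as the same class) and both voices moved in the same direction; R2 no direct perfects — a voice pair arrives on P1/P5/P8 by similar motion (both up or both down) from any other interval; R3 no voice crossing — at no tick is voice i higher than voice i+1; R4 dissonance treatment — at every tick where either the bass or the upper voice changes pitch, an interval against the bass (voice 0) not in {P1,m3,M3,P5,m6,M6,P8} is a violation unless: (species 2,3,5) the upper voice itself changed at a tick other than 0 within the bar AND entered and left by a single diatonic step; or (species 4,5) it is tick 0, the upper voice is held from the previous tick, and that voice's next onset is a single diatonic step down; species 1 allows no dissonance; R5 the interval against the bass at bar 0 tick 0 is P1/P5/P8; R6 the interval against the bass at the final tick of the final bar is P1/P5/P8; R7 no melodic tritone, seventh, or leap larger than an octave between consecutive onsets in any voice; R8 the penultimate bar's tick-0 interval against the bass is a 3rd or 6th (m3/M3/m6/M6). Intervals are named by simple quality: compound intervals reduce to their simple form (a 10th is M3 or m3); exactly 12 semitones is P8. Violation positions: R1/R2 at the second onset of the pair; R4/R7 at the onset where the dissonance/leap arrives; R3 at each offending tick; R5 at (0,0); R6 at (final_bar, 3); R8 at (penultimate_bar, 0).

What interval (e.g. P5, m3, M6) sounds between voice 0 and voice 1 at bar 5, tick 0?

M6

voice 0=F2 voice 1=D3 -> M6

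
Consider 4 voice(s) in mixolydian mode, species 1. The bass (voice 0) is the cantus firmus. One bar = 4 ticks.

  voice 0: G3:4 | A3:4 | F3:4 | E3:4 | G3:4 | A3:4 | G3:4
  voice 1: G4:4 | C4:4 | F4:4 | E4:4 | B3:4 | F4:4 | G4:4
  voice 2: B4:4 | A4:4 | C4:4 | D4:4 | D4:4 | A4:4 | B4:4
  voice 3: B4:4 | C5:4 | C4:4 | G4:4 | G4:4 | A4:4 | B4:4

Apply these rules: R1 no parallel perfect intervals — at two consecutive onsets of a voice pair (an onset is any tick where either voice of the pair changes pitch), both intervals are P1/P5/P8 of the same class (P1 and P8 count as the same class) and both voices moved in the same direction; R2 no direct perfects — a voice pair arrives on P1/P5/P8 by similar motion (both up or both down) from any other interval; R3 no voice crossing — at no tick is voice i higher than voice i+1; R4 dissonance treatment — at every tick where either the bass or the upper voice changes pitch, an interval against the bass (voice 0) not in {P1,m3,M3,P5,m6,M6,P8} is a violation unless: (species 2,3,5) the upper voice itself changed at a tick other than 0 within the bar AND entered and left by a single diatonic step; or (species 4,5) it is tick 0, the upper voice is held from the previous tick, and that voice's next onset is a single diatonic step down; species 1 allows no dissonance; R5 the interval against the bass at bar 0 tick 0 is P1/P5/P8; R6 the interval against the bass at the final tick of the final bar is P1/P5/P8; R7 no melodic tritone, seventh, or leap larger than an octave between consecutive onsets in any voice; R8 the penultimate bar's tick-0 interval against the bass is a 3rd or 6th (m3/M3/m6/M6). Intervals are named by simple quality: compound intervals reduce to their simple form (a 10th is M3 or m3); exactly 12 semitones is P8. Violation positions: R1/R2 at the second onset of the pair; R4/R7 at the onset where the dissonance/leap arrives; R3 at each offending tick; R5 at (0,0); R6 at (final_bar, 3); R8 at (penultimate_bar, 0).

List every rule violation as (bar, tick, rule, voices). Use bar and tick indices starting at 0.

(0, 0, R5, (0, 2))
(0, 0, R5, (0, 3))
(2, 0, R2, (0, 2))
(2, 0, R2, (0, 3))
(2, 0, R2, (2, 3))
(2, 0, R3, (1, 2))
(2, 1, R3, (1, 2))
(2, 2, R3, (1, 2))
(2, 3, R3, (1, 2))
(3, 0, R1, (0, 1))
(3, 0, R3, (1, 2))
(3, 0, R4, (0, 2))
(3, 1, R3, (1, 2))
(3, 2, R3, (1, 2))
(3, 3, R3, (1, 2))
(5, 0, R1, (0, 3))
(5, 0, R2, (0, 2))
(5, 0, R2, (2, 3))
(5, 0, R7, (1,))
(5, 0, R8, (0, 2))
(5, 0, R8, (0, 3))
(6, 0, R1, (2, 3))
(6, 3, R6, (0, 2))
(6, 3, R6, (0, 3))

bar 0: v0=G3 v1=G4 v2=B4 v3=B4 downbeat M3
bar 1: v0=A3 v1=C4 v2=A4 v3=C5 downbeat m3
bar 2: v0=F3 v1=F4 v2=C4 v3=C4 downbeat P5
bar 3: v0=E3 v1=E4 v2=D4 v3=G4 downbeat m3
bar 4: v0=G3 v1=B3 v2=D4 v3=G4 downbeat P8
bar 5: v0=A3 v1=F4 v2=A4 v3=A4 downbeat P8
bar 6: v0=G3 v1=G4 v2=B4 v3=B4 downbeat M3
  -> R5 @ bar 0 tick 0 v(0, 2): opens on M3
  -> R5 @ bar 0 tick 0 v(0, 3): opens on M3
  -> R2 @ bar 2 tick 0 v(0, 2): A3/A4 P8 -> F3/C4 P5 similar
  -> R2 @ bar 2 tick 0 v(0, 3): A3/C5 m3 -> F3/C4 P5 similar
  -> R2 @ bar 2 tick 0 v(2, 3): A4/C5 m3 -> C4/C4 P1 similar
  -> R3 @ bar 2 tick 0 v(1, 2): F4 above C4
  -> R3 @ bar 2 tick 1 v(1, 2): F4 above C4
  -> R3 @ bar 2 tick 2 v(1, 2): F4 above C4
  -> R3 @ bar 2 tick 3 v(1, 2): F4 above C4
  -> R1 @ bar 3 tick 0 v(0, 1): F3/F4 P8 -> E3/E4 P8 similar
  -> R3 @ bar 3 tick 0 v(1, 2): E4 above D4
  -> R4 @ bar 3 tick 0 v(0, 2): E3/D4 m7 untreated
  -> R3 @ bar 3 tick 1 v(1, 2): E4 above D4
  -> R3 @ bar 3 tick 2 v(1, 2): E4 above D4
  -> R3 @ bar 3 tick 3 v(1, 2): E4 above D4
  -> R1 @ bar 5 tick 0 v(0, 3): G3/G4 P8 -> A3/A4 P8 similar
  -> R2 @ bar 5 tick 0 v(0, 2): G3/D4 P5 -> A3/A4 P8 similar
  -> R2 @ bar 5 tick 0 v(2, 3): D4/G4 P4 -> A4/A4 P1 similar
  -> R7 @ bar 5 tick 0 v(1,): B3->F4 leap 6st
  -> R8 @ bar 5 tick 0 v(0, 2): penult P8 not 3rd/6th
  -> R8 @ bar 5 tick 0 v(0, 3): penult P8 not 3rd/6th
  -> R1 @ bar 6 tick 0 v(2, 3): A4/A4 P1 -> B4/B4 P1 similar
  -> R6 @ bar 6 tick 3 v(0, 2): closes on M3
  -> R6 @ bar 6 tick 3 v(0, 3): closes on M3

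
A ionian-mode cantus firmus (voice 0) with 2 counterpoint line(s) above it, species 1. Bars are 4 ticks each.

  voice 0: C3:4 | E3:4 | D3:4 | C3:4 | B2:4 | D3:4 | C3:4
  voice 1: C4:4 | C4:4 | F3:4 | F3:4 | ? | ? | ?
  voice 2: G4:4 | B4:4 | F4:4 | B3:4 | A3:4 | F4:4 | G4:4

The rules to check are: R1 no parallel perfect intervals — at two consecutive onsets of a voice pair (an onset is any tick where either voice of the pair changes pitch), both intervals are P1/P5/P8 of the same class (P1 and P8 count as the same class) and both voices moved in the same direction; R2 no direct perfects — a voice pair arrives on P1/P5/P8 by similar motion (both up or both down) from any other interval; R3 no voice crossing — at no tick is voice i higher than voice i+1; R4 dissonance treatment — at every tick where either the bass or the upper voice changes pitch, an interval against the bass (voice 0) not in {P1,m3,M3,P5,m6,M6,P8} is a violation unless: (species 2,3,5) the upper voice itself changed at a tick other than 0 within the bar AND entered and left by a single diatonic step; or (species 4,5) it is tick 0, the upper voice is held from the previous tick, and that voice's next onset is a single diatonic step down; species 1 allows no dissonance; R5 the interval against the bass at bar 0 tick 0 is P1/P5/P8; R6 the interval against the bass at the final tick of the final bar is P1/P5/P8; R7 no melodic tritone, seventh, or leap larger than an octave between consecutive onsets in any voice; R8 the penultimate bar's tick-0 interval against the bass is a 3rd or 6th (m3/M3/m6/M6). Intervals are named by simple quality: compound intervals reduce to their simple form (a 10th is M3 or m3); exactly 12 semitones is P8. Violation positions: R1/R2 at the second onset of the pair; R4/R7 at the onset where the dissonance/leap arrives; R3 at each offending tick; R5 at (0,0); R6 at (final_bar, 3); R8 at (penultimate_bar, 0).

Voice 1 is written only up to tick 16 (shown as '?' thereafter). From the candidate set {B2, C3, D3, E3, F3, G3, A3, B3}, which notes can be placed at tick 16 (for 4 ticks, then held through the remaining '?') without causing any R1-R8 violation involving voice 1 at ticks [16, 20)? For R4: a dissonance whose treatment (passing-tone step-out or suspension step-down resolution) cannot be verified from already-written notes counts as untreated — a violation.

B2: violates R2,R7
C3: violates R4
D3: violates R2
E3: violates R4
F3: violates R4
G3: legal
A3: violates R4
B3: violates R3,R7

{G3}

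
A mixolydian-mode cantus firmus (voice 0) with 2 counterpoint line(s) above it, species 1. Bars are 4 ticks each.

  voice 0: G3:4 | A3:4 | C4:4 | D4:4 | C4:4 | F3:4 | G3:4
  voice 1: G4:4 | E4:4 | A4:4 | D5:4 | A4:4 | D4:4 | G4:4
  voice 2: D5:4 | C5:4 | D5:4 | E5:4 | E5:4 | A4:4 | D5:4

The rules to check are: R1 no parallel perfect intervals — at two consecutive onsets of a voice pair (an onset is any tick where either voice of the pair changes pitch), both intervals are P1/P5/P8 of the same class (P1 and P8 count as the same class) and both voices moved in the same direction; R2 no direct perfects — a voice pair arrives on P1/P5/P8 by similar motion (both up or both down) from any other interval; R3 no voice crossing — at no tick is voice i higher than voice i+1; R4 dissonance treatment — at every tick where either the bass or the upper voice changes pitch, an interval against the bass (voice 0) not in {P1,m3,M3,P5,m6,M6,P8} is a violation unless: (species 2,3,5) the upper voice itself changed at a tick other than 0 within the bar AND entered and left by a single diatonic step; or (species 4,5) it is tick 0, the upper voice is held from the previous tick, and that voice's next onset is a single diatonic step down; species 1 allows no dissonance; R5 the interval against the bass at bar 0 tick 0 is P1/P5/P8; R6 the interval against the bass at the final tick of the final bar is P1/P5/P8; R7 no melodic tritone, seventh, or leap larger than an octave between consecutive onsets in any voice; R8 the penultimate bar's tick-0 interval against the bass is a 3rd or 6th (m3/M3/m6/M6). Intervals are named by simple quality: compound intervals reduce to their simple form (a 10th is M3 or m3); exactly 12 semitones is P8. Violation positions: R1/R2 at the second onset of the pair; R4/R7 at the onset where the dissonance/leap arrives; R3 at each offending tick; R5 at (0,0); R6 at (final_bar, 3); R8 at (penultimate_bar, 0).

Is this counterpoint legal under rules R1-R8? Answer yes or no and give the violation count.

No (7 violations)

bar 0: v0=G3 v1=G4 v2=D5 (P5)
bar 1: v0=A3 v1=E4 v2=C5 (m3)
bar 2: v0=C4 v1=A4 v2=D5 (M2)
bar 3: v0=D4 v1=D5 v2=E5 (M2)
bar 4: v0=C4 v1=A4 v2=E5 (M3)
bar 5: v0=F3 v1=D4 v2=A4 (M3)
bar 6: v0=G3 v1=G4 v2=D5 (P5)
  R4 @ bar2.0: C4/D5 M2 untreated
  R2 @ bar3.0: C4/A4 M6 -> D4/D5 P8 similar
  R4 @ bar3.0: D4/E5 M2 untreated
  R1 @ bar5.0: A4/E5 P5 -> D4/A4 P5 similar
  R1 @ bar6.0: D4/A4 P5 -> G4/D5 P5 similar
  R2 @ bar6.0: F3/D4 M6 -> G3/G4 P8 similar
  R2 @ bar6.0: F3/A4 M3 -> G3/D5 P5 similar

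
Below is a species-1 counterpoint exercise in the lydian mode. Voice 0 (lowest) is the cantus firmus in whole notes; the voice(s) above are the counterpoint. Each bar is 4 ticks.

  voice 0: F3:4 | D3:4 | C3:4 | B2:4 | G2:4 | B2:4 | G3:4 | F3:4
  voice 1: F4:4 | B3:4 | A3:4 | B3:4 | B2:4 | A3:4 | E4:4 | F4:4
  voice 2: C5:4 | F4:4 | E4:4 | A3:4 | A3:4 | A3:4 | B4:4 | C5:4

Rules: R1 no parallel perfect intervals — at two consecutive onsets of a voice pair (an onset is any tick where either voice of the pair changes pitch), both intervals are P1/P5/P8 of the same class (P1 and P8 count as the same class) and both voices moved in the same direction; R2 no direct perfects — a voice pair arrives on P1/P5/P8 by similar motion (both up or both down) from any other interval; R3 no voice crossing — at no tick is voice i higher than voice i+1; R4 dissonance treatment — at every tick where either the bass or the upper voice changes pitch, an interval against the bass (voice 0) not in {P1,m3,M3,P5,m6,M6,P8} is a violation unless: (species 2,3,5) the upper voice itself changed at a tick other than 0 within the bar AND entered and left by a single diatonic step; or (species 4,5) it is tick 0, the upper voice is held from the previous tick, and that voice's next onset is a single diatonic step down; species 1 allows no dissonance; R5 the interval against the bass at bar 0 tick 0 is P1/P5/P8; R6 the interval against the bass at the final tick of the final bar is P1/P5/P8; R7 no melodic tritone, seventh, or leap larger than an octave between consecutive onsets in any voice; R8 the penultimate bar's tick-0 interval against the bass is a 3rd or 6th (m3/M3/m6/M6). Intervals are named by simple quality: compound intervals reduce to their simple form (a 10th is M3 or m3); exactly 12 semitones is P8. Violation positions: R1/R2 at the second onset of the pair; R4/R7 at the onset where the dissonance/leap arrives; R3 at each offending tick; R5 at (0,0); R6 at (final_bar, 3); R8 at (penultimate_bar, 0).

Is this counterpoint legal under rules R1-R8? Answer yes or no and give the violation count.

No (14 violations)

bar 0: v0=F3 v1=F4 v2=C5 (P5)
bar 1: v0=D3 v1=B3 v2=F4 (m3)
bar 2: v0=C3 v1=A3 v2=E4 (M3)
bar 3: v0=B2 v1=B3 v2=A3 (m7)
bar 4: v0=G2 v1=B2 v2=A3 (M2)
bar 5: v0=B2 v1=A3 v2=A3 (m7)
bar 6: v0=G3 v1=E4 v2=B4 (M3)
bar 7: v0=F3 v1=F4 v2=C5 (P5)
  R7 @ bar1.0: F4->B3 leap 6st
  R2 @ bar2.0: B3/F4 TT -> A3/E4 P5 similar
  R3 @ bar3.0: B3 above A3
  R4 @ bar3.0: B2/A3 m7 untreated
  R3 @ bar3.1: B3 above A3
  R3 @ bar3.2: B3 above A3
  R3 @ bar3.3: B3 above A3
  R4 @ bar4.0: G2/A3 M2 untreated
  R4 @ bar5.0: B2/A3 m7 untreated
  R4 @ bar5.0: B2/A3 m7 untreated
  R7 @ bar5.0: B2->A3 leap 10st
  R2 @ bar6.0: A3/A3 P1 -> E4/B4 P5 similar
  R7 @ bar6.0: A3->B4 leap 14st
  R1 @ bar7.0: E4/B4 P5 -> F4/C5 P5 similar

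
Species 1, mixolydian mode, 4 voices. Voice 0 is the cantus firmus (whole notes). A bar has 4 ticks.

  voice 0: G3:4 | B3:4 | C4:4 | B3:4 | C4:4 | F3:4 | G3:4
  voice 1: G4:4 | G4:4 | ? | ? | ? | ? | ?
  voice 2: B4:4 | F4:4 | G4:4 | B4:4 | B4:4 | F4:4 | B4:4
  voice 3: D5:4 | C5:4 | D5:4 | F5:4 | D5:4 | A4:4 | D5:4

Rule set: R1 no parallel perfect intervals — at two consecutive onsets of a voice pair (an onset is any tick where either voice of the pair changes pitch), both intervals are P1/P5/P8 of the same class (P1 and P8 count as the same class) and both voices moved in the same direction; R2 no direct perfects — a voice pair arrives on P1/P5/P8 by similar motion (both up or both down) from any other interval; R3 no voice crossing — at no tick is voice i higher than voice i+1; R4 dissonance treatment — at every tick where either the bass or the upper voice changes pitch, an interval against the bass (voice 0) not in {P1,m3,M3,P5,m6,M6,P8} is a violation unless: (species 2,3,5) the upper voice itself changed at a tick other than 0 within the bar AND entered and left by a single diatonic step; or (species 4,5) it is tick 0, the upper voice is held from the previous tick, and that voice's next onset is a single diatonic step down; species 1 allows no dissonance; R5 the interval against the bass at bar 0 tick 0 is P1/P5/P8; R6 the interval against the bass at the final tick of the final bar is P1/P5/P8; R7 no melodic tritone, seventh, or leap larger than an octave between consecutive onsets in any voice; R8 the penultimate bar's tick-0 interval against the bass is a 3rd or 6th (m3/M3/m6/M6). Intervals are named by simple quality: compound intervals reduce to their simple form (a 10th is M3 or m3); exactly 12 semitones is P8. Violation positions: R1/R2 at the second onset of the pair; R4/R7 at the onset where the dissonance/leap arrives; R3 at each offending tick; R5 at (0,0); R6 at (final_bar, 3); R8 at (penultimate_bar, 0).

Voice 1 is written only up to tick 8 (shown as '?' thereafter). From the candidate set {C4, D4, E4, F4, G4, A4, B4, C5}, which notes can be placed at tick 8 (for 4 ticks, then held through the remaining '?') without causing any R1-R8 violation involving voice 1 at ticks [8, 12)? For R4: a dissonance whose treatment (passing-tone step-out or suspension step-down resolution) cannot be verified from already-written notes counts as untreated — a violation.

C4: legal
D4: violates R4
E4: legal
F4: violates R4
G4: legal
A4: violates R3
B4: violates R3,R4
C5: violates R2,R3

{C4, E4, G4}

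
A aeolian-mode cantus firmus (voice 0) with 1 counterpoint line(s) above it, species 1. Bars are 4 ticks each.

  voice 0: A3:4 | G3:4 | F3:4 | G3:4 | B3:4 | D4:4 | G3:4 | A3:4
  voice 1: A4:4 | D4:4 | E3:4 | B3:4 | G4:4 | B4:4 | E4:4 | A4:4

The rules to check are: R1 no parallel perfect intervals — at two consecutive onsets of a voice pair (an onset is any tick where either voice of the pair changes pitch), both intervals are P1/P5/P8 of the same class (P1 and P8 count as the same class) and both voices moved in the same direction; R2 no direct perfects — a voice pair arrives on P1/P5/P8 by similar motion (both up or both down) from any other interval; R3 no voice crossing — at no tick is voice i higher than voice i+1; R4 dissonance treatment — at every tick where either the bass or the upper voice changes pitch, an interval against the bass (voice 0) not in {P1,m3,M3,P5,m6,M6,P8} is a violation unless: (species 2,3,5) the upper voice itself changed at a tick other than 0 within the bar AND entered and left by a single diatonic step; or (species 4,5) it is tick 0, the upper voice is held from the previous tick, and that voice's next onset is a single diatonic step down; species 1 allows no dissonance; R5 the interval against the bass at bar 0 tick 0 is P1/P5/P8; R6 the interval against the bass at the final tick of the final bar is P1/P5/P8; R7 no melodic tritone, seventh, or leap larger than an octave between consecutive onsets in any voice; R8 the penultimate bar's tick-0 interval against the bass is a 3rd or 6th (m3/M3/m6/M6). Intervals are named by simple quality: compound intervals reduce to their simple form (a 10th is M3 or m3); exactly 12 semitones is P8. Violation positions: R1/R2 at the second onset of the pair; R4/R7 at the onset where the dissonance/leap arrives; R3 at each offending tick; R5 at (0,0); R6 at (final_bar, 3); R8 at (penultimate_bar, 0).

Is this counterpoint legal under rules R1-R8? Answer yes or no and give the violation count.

bar 0: v0=A3 v1=A4 (P8)
bar 1: v0=G3 v1=D4 (P5)
bar 2: v0=F3 v1=E3 (m2)
bar 3: v0=G3 v1=B3 (M3)
bar 4: v0=B3 v1=G4 (m6)
bar 5: v0=D4 v1=B4 (M6)
bar 6: v0=G3 v1=E4 (M6)
bar 7: v0=A3 v1=A4 (P8)
  R2 @ bar1.0: A3/A4 P8 -> G3/D4 P5 similar
  R3 @ bar2.0: F3 above E3
  R4 @ bar2.0: F3/E3 m2 untreated
  R7 @ bar2.0: D4->E3 leap 10st
  R3 @ bar2.1: F3 above E3
  R3 @ bar2.2: F3 above E3
  R3 @ bar2.3: F3 above E3
  R2 @ bar7.0: G3/E4 M6 -> A3/A4 P8 similar

No (8 violations)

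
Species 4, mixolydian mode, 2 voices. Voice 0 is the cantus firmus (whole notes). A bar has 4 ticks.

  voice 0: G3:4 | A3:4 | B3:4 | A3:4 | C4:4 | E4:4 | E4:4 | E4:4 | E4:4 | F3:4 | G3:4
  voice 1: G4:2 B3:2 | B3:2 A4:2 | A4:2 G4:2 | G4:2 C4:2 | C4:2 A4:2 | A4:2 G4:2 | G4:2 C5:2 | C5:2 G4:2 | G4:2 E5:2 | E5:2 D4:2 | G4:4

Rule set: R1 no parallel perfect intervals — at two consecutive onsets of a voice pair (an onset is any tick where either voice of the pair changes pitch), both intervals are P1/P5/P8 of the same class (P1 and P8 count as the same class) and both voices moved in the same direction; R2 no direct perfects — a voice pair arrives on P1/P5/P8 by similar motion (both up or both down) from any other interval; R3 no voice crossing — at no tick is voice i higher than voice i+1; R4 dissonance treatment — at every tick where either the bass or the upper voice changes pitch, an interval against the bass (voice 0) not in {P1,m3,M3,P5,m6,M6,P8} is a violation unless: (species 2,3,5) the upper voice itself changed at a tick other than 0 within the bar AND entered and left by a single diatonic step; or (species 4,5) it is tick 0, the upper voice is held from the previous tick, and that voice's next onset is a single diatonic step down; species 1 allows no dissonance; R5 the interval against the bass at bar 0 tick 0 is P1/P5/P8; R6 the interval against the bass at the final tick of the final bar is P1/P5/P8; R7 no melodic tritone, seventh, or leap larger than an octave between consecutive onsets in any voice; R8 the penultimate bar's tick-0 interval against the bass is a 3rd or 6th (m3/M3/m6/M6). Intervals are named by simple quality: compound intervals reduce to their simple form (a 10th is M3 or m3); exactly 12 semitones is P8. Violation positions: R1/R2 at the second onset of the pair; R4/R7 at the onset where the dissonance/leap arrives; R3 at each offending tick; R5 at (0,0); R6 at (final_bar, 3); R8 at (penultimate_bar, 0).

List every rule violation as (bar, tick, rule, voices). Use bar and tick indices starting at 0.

bar 0: v0=G3 v1=G4 downbeat P8
bar 1: v0=A3 v1=B3 downbeat M2
bar 2: v0=B3 v1=A4 downbeat m7
bar 3: v0=A3 v1=G4 downbeat m7
bar 4: v0=C4 v1=C4 downbeat P1
bar 5: v0=E4 v1=A4 downbeat P4
bar 6: v0=E4 v1=G4 downbeat m3
bar 7: v0=E4 v1=C5 downbeat m6
bar 8: v0=E4 v1=G4 downbeat m3
bar 9: v0=F3 v1=E5 downbeat M7
bar 10: v0=G3 v1=G4 downbeat P8
  -> R4 @ bar 1 tick 0 v(0, 1): A3/B3 M2 untreated
  -> R7 @ bar 1 tick 2 v(1,): B3->A4 leap 10st
  -> R4 @ bar 3 tick 0 v(0, 1): A3/G4 m7 untreated
  -> R4 @ bar 9 tick 0 v(0, 1): F3/E5 M7 untreated
  -> R7 @ bar 9 tick 0 v(0,): E4->F3 leap 11st
  -> R8 @ bar 9 tick 0 v(0, 1): penult M7 not 3rd/6th
  -> R7 @ bar 9 tick 2 v(1,): E5->D4 leap 14st
  -> R2 @ bar 10 tick 0 v(0, 1): F3/D4 M6 -> G3/G4 P8 similar

(1, 0, R4, (0, 1))
(1, 2, R7, (1,))
(3, 0, R4, (0, 1))
(9, 0, R4, (0, 1))
(9, 0, R7, (0,))
(9, 0, R8, (0, 1))
(9, 2, R7, (1,))
(10, 0, R2, (0, 1))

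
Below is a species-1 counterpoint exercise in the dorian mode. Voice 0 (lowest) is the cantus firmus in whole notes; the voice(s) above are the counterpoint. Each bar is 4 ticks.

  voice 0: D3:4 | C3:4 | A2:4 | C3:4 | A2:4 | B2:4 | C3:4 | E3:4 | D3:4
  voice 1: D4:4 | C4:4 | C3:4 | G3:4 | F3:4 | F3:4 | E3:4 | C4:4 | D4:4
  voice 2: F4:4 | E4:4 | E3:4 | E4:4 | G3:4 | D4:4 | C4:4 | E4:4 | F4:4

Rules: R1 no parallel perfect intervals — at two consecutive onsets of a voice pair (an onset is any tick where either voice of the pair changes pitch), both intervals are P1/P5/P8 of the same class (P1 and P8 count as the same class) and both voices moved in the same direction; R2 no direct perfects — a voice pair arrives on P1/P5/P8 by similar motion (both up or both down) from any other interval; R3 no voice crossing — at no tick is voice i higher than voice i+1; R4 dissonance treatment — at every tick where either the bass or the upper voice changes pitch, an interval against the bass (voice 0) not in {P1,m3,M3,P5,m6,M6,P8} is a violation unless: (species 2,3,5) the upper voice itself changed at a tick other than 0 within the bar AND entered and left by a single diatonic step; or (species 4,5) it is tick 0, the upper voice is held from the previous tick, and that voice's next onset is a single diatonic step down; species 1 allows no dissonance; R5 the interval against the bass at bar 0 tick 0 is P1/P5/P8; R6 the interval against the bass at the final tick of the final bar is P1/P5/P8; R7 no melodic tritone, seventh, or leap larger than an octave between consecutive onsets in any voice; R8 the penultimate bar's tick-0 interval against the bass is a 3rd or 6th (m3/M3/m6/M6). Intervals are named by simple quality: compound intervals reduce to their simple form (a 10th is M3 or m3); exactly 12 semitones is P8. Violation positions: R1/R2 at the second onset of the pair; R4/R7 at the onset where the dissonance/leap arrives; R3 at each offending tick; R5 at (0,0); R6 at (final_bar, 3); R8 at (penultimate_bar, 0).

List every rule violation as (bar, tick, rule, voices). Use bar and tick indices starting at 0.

bar 0: v0=D3 v1=D4 v2=F4 downbeat m3
bar 1: v0=C3 v1=C4 v2=E4 downbeat M3
bar 2: v0=A2 v1=C3 v2=E3 downbeat P5
bar 3: v0=C3 v1=G3 v2=E4 downbeat M3
bar 4: v0=A2 v1=F3 v2=G3 downbeat m7
bar 5: v0=B2 v1=F3 v2=D4 downbeat m3
bar 6: v0=C3 v1=E3 v2=C4 downbeat P8
bar 7: v0=E3 v1=C4 v2=E4 downbeat P8
bar 8: v0=D3 v1=D4 v2=F4 downbeat m3
  -> R5 @ bar 0 tick 0 v(0, 2): opens on m3
  -> R1 @ bar 1 tick 0 v(0, 1): D3/D4 P8 -> C3/C4 P8 similar
  -> R2 @ bar 2 tick 0 v(0, 2): C3/E4 M3 -> A2/E3 P5 similar
  -> R2 @ bar 3 tick 0 v(0, 1): A2/C3 m3 -> C3/G3 P5 similar
  -> R4 @ bar 4 tick 0 v(0, 2): A2/G3 m7 untreated
  -> R4 @ bar 5 tick 0 v(0, 1): B2/F3 TT untreated
  -> R1 @ bar 7 tick 0 v(0, 2): C3/C4 P8 -> E3/E4 P8 similar
  -> R8 @ bar 7 tick 0 v(0, 2): penult P8 not 3rd/6th
  -> R6 @ bar 8 tick 3 v(0, 2): closes on m3

(0, 0, R5, (0, 2))
(1, 0, R1, (0, 1))
(2, 0, R2, (0, 2))
(3, 0, R2, (0, 1))
(4, 0, R4, (0, 2))
(5, 0, R4, (0, 1))
(7, 0, R1, (0, 2))
(7, 0, R8, (0, 2))
(8, 3, R6, (0, 2))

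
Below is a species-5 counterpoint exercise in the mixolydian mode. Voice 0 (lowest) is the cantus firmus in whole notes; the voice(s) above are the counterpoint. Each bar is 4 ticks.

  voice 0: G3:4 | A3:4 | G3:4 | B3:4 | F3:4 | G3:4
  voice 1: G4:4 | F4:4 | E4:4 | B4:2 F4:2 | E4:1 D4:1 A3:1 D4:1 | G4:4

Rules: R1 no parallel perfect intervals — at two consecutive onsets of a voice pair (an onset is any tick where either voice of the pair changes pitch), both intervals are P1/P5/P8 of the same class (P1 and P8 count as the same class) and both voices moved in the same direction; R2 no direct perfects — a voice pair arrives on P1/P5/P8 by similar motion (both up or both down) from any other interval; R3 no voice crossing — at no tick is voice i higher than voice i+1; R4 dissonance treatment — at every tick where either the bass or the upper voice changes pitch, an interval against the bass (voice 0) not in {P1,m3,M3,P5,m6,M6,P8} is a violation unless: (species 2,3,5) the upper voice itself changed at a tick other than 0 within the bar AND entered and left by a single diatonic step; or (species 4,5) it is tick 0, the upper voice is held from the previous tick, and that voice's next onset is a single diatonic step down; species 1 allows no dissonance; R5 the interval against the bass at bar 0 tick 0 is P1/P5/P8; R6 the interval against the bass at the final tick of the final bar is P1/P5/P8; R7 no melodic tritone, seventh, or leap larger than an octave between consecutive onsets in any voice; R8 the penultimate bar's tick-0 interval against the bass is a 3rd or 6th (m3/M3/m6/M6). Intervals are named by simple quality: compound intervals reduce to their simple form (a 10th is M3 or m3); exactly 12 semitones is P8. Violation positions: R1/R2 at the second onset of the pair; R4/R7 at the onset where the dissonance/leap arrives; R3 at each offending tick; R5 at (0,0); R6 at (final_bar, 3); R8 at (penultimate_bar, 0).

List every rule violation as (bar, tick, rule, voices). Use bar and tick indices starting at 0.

(3, 0, R2, (0, 1))
(3, 2, R4, (0, 1))
(3, 2, R7, (1,))
(4, 0, R4, (0, 1))
(4, 0, R7, (0,))
(4, 0, R8, (0, 1))
(5, 0, R2, (0, 1))

bar 0: v0=G3 v1=G4 downbeat P8
bar 1: v0=A3 v1=F4 downbeat m6
bar 2: v0=G3 v1=E4 downbeat M6
bar 3: v0=B3 v1=B4 downbeat P8
bar 4: v0=F3 v1=E4 downbeat M7
bar 5: v0=G3 v1=G4 downbeat P8
  -> R2 @ bar 3 tick 0 v(0, 1): G3/E4 M6 -> B3/B4 P8 similar
  -> R4 @ bar 3 tick 2 v(0, 1): B3/F4 TT untreated
  -> R7 @ bar 3 tick 2 v(1,): B4->F4 leap 6st
  -> R4 @ bar 4 tick 0 v(0, 1): F3/E4 M7 untreated
  -> R7 @ bar 4 tick 0 v(0,): B3->F3 leap 6st
  -> R8 @ bar 4 tick 0 v(0, 1): penult M7 not 3rd/6th
  -> R2 @ bar 5 tick 0 v(0, 1): F3/D4 M6 -> G3/G4 P8 similar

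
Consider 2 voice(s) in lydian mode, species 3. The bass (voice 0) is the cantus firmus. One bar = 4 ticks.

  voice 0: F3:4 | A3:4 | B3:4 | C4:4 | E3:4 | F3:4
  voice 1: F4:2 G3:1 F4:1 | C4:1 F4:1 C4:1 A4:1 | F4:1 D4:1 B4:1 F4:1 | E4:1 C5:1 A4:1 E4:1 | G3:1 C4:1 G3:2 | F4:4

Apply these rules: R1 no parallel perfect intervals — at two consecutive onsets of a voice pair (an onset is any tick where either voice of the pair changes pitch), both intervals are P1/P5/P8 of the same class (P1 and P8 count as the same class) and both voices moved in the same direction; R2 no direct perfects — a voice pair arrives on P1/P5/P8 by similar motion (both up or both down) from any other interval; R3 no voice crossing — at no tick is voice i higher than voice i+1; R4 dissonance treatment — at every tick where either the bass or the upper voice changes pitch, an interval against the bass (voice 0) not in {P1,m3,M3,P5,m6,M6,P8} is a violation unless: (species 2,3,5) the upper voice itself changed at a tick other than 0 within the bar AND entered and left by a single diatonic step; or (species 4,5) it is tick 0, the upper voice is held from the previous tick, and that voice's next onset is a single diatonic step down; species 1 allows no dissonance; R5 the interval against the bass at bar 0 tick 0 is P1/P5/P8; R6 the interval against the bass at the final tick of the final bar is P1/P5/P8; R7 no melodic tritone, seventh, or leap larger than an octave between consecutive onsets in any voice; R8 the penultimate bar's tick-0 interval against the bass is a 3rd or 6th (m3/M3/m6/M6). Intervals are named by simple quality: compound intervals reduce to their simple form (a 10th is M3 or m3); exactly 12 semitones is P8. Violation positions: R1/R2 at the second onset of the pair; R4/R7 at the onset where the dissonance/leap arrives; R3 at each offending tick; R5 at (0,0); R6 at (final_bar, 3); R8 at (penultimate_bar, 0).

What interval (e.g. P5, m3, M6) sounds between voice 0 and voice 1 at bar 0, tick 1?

P8

voice 0=F3 voice 1=F4 -> P8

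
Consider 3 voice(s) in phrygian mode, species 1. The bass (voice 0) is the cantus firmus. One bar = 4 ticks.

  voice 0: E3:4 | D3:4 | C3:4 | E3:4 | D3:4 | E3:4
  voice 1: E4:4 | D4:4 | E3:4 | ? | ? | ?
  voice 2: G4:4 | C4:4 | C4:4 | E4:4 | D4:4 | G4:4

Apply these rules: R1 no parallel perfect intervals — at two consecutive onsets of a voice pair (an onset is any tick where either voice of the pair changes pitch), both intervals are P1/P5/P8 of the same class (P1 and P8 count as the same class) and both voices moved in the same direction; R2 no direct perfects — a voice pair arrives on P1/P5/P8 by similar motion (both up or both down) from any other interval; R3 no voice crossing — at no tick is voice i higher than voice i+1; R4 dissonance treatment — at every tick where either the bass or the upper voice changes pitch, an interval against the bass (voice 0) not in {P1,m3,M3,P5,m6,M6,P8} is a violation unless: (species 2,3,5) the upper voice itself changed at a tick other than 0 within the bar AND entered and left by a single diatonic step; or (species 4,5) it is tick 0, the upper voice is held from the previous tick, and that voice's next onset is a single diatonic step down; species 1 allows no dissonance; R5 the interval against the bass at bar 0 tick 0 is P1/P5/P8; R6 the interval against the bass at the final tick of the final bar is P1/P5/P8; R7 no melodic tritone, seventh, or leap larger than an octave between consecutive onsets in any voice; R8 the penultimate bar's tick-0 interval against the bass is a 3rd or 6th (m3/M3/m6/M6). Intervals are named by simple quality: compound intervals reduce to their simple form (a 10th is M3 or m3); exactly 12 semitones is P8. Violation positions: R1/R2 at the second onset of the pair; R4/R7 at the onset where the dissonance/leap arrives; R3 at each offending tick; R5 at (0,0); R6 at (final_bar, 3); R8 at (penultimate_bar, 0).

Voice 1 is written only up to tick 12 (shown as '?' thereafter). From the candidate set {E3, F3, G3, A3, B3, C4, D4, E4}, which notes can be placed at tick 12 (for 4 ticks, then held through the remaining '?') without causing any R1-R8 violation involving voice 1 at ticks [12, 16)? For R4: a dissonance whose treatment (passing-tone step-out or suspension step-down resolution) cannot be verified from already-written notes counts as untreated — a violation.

E3: legal
F3: violates R4
G3: legal
A3: violates R2,R4
B3: violates R2
C4: legal
D4: violates R4,R7
E4: violates R2

{C4, E3, G3}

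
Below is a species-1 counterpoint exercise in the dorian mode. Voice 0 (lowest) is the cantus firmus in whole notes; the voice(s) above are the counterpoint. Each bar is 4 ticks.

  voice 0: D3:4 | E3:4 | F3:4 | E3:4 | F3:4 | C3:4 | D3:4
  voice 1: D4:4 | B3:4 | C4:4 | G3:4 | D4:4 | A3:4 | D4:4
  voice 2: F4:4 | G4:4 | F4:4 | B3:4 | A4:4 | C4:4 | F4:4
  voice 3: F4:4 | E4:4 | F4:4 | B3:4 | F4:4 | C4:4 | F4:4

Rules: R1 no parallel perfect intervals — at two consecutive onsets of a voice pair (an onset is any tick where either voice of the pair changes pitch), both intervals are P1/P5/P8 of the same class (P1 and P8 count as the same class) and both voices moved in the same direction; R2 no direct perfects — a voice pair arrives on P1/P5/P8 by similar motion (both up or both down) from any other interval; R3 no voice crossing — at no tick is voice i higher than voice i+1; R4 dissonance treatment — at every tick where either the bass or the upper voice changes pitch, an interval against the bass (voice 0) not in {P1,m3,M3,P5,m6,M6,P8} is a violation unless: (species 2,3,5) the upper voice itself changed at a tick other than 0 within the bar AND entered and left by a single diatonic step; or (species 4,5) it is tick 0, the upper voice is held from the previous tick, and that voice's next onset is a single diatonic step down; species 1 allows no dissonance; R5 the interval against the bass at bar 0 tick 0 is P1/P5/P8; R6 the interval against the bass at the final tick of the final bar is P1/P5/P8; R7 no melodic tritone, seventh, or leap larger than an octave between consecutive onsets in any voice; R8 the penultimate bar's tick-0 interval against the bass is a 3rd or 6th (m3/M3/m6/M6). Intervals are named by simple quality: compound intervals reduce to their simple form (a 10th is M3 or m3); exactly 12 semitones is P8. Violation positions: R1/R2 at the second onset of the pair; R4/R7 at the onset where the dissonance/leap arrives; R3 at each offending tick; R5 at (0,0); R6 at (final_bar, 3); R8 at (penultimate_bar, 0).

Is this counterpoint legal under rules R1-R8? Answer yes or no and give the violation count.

No (30 violations)

bar 0: v0=D3 v1=D4 v2=F4 v3=F4 (m3)
bar 1: v0=E3 v1=B3 v2=G4 v3=E4 (P8)
bar 2: v0=F3 v1=C4 v2=F4 v3=F4 (P8)
bar 3: v0=E3 v1=G3 v2=B3 v3=B3 (P5)
bar 4: v0=F3 v1=D4 v2=A4 v3=F4 (P8)
bar 5: v0=C3 v1=A3 v2=C4 v3=C4 (P8)
bar 6: v0=D3 v1=D4 v2=F4 v3=F4 (m3)
  R5 @ bar0.0: opens on m3
  R5 @ bar0.0: opens on m3
  R3 @ bar1.0: G4 above E4
  R3 @ bar1.1: G4 above E4
  R3 @ bar1.2: G4 above E4
  R3 @ bar1.3: G4 above E4
  R1 @ bar2.0: E3/B3 P5 -> F3/C4 P5 similar
  R1 @ bar2.0: E3/E4 P8 -> F3/F4 P8 similar
  R1 @ bar3.0: F4/F4 P1 -> B3/B3 P1 similar
  R2 @ bar3.0: F3/F4 P8 -> E3/B3 P5 similar
  R2 @ bar3.0: F3/F4 P8 -> E3/B3 P5 similar
  R7 @ bar3.0: F4->B3 leap 6st
  R7 @ bar3.0: F4->B3 leap 6st
  R2 @ bar4.0: E3/B3 P5 -> F3/F4 P8 similar
  R2 @ bar4.0: G3/B3 M3 -> D4/A4 P5 similar
  R3 @ bar4.0: A4 above F4
  R7 @ bar4.0: B3->A4 leap 10st
  R7 @ bar4.0: B3->F4 leap 6st
  R3 @ bar4.1: A4 above F4
  R3 @ bar4.2: A4 above F4
  R3 @ bar4.3: A4 above F4
  R1 @ bar5.0: F3/F4 P8 -> C3/C4 P8 similar
  R2 @ bar5.0: F3/A4 M3 -> C3/C4 P8 similar
  R2 @ bar5.0: A4/F4 M3 -> C4/C4 P1 similar
  R8 @ bar5.0: penult P8 not 3rd/6th
  R8 @ bar5.0: penult P8 not 3rd/6th
  R1 @ bar6.0: C4/C4 P1 -> F4/F4 P1 similar
  R2 @ bar6.0: C3/A3 M6 -> D3/D4 P8 similar
  R6 @ bar6.3: closes on m3
  R6 @ bar6.3: closes on m3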